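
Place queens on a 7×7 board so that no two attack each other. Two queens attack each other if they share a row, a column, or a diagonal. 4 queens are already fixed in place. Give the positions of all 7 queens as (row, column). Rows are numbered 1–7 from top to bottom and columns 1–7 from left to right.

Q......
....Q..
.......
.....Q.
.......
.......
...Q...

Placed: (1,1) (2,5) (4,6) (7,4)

(1,1) (2,5) (3,2) (4,6) (5,3) (6,7) (7,4)

Row 3: attacked by (1,1)→{1,3}; (2,5)→{4,5,6}; (4,6)→{5,6,7}; (7,4)→{4}. Safe: 2. Place at column 2.
Row 5: attacked by (1,1)→{1,5}; (2,5)→{2,5}; (3,2)→{2,4}; (4,6)→{5,6,7}; (7,4)→{2,4,6}. Safe: 3. Place at column 3.
Row 6: attacked by (1,1)→{1,6}; (2,5)→{1,5}; (3,2)→{2,5}; (4,6)→{4,6}; (5,3)→{2,3,4}; (7,4)→{3,4,5}. Safe: 7. Place at column 7.
Columns [1, 5, 2, 6, 3, 7, 4], r−c [0, -3, 1, -2, 2, -1, 3], r+c [2, 7, 5, 10, 8, 13, 11] are all distinct, so no two queens attack.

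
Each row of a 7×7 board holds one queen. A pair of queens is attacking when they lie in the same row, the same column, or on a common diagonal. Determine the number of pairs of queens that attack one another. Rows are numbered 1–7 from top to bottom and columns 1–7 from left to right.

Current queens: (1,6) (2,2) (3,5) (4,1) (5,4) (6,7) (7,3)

0

All columns are distinct and no two queens satisfy |Δrow| = |Δcol|, so no pair attacks.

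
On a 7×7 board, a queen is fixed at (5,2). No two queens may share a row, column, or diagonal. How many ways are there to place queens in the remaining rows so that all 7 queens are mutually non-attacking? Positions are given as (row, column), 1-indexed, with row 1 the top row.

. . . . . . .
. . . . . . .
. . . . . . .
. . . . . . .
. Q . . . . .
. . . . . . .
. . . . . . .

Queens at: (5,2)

Branch on row 1: col 1 → 1; col 3 → 1; col 4 → 2; col 5 → 1; col 7 → 1.
Sum: 1 + 1 + 2 + 1 + 1 = 6.

6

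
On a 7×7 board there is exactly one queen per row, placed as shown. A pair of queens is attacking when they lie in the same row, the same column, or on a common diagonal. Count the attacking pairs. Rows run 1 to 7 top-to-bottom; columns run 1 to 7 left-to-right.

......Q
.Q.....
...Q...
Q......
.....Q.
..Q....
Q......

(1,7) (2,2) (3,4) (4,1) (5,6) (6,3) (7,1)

Same column: (4,1)–(7,1) (column 1).
Same diagonal: (1,7)–(7,1) (|1−7| = |7−1| = 6); (3,4)–(5,6) (|3−5| = |4−6| = 2); (4,1)–(6,3) (|4−6| = |1−3| = 2).
Total attacking pairs: 4.

4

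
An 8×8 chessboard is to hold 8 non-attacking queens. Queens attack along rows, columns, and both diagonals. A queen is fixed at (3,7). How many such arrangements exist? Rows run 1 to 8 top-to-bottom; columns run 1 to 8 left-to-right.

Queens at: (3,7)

14

Branch on row 1: col 1 → 0; col 2 → 2; col 3 → 2; col 4 → 3; col 6 → 7; col 8 → 0.
Sum: 0 + 2 + 2 + 3 + 7 + 0 = 14.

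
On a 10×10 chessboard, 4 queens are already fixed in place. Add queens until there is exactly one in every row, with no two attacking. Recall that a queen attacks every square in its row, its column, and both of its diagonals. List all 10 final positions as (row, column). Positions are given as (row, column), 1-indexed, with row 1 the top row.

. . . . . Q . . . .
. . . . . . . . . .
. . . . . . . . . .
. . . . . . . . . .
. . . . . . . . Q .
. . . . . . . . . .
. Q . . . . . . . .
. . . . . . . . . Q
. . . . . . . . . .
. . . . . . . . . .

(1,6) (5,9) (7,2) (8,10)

Row 2: attacked by (1,6)→{5,6,7}; (5,9)→{6,9}; (7,2)→{2,7}; (8,10)→{4,10}. Safe: 1, 3, 8. Place at column 8.
Row 3: attacked by (1,6)→{4,6,8}; (2,8)→{7,8,9}; (5,9)→{7,9}; (7,2)→{2,6}; (8,10)→{5,10}. Safe: 1, 3. Place at column 1.
Row 4: attacked by (1,6)→{3,6,9}; (2,8)→{6,8,10}; (3,1)→{1,2}; (5,9)→{8,9,10}; (7,2)→{2,5}; (8,10)→{6,10}. Safe: 4, 7. Place at column 4.
Row 6: attacked by (1,6)→{1,6}; (2,8)→{4,8}; (3,1)→{1,4}; (4,4)→{2,4,6}; (5,9)→{8,9,10}; (7,2)→{1,2,3}; (8,10)→{8,10}. Safe: 5, 7. Place at column 5.
Row 9: attacked by (1,6)→{6}; (2,8)→{1,8}; (3,1)→{1,7}; (4,4)→{4,9}; (5,9)→{5,9}; (6,5)→{2,5,8}; (7,2)→{2,4}; (8,10)→{9,10}. Safe: 3. Place at column 3.
Row 10: attacked by (1,6)→{6}; (2,8)→{8}; (3,1)→{1,8}; (4,4)→{4,10}; (5,9)→{4,9}; (6,5)→{1,5,9}; (7,2)→{2,5}; (8,10)→{8,10}; (9,3)→{2,3,4}. Safe: 7. Place at column 7.
Columns [6, 8, 1, 4, 9, 5, 2, 10, 3, 7], r−c [-5, -6, 2, 0, -4, 1, 5, -2, 6, 3], r+c [7, 10, 4, 8, 14, 11, 9, 18, 12, 17] are all distinct, so no two queens attack.

(1,6) (2,8) (3,1) (4,4) (5,9) (6,5) (7,2) (8,10) (9,3) (10,7)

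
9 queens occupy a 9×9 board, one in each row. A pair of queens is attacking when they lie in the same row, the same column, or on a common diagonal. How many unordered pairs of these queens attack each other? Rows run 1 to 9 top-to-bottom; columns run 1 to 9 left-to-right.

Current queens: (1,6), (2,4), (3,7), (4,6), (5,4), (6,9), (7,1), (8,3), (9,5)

4

Same column: (1,6)–(4,6) (column 6); (2,4)–(5,4) (column 4).
Same diagonal: (2,4)–(4,6) (|2−4| = |4−6| = 2); (3,7)–(4,6) (|3−4| = |7−6| = 1).
Total attacking pairs: 4.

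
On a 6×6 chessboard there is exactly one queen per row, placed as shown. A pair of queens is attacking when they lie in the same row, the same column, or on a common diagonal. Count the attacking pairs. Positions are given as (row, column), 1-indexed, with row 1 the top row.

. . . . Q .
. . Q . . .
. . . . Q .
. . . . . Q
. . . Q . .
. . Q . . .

Same column: (1,5)–(3,5) (column 5); (2,3)–(6,3) (column 3).
Same diagonal: (3,5)–(4,6) (|3−4| = |5−6| = 1); (5,4)–(6,3) (|5−6| = |4−3| = 1).
Total attacking pairs: 4.

4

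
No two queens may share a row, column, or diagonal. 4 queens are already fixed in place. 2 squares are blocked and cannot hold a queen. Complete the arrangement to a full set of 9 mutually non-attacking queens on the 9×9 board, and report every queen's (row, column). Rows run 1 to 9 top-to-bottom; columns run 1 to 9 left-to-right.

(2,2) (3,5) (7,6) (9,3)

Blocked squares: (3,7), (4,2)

(1,8) (2,2) (3,5) (4,7) (5,1) (6,4) (7,6) (8,9) (9,3)

Row 1: attacked by (2,2)→{1,2,3}; (3,5)→{3,5,7}; (7,6)→{6}; (9,3)→{3}. Safe: 4, 8, 9. Place at column 8.
Row 4: attacked by (1,8)→{5,8}; (2,2)→{2,4}; (3,5)→{4,5,6}; (7,6)→{3,6,9}; (9,3)→{3,8}. Blocked: 2. Safe: 1, 7. Place at column 7.
Row 5: attacked by (1,8)→{4,8}; (2,2)→{2,5}; (3,5)→{3,5,7}; (4,7)→{6,7,8}; (7,6)→{4,6,8}; (9,3)→{3,7}. Safe: 1, 9. Place at column 1.
Row 6: attacked by (1,8)→{3,8}; (2,2)→{2,6}; (3,5)→{2,5,8}; (4,7)→{5,7,9}; (5,1)→{1,2}; (7,6)→{5,6,7}; (9,3)→{3,6}. Safe: 4. Place at column 4.
Row 8: attacked by (1,8)→{1,8}; (2,2)→{2,8}; (3,5)→{5}; (4,7)→{3,7}; (5,1)→{1,4}; (6,4)→{2,4,6}; (7,6)→{5,6,7}; (9,3)→{2,3,4}. Safe: 9. Place at column 9.
Columns [8, 2, 5, 7, 1, 4, 6, 9, 3], r−c [-7, 0, -2, -3, 4, 2, 1, -1, 6], r+c [9, 4, 8, 11, 6, 10, 13, 17, 12] are all distinct, so no two queens attack.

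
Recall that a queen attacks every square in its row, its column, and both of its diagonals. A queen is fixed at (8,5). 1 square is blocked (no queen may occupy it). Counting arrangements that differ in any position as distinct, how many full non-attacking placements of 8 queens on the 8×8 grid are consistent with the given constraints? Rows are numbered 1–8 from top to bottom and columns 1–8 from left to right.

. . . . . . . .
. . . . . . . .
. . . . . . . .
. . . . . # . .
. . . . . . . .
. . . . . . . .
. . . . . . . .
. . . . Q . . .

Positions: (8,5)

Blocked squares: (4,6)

Branch on row 1: col 1 → 1; col 2 → 3; col 3 → 4; col 4 → 3; col 6 → 3; col 7 → 3; col 8 → 1.
Sum: 1 + 3 + 4 + 3 + 3 + 3 + 1 = 18.

18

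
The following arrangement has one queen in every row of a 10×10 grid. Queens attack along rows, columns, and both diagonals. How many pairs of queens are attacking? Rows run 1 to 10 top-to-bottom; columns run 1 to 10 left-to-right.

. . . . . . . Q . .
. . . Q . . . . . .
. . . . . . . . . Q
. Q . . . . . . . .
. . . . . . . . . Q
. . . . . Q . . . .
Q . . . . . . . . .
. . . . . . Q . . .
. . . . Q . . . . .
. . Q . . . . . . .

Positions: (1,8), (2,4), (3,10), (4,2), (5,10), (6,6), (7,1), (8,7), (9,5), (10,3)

Same column: (3,10)–(5,10) (column 10).
Same diagonal: (1,8)–(3,10) (|1−3| = |8−10| = 2); (2,4)–(4,2) (|2−4| = |4−2| = 2); (3,10)–(10,3) (|3−10| = |10−3| = 7); (5,10)–(8,7) (|5−8| = |10−7| = 3).
Total attacking pairs: 5.

5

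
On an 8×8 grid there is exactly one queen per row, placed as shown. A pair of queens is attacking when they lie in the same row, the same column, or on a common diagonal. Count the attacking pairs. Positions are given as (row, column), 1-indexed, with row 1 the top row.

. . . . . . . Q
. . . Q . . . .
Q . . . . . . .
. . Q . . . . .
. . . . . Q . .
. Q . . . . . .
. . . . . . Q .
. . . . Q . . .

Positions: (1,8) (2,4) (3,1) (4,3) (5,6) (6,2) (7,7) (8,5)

0

All columns are distinct and no two queens satisfy |Δrow| = |Δcol|, so no pair attacks.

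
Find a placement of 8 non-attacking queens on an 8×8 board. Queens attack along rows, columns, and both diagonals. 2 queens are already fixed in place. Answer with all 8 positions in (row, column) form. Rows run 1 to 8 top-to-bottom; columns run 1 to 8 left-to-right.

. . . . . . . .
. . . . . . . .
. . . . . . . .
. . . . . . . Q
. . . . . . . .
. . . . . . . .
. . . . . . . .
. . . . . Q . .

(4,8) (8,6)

(1,4) (2,1) (3,5) (4,8) (5,2) (6,7) (7,3) (8,6)

Row 1: attacked by (4,8)→{5,8}; (8,6)→{6}. Safe: 1, 2, 3, 4, 7. Place at column 4.
Row 2: attacked by (1,4)→{3,4,5}; (4,8)→{6,8}; (8,6)→{6}. Safe: 1, 2, 7. Place at column 1.
Row 3: attacked by (1,4)→{2,4,6}; (2,1)→{1,2}; (4,8)→{7,8}; (8,6)→{1,6}. Safe: 3, 5. Place at column 5.
Row 5: attacked by (1,4)→{4,8}; (2,1)→{1,4}; (3,5)→{3,5,7}; (4,8)→{7,8}; (8,6)→{3,6}. Safe: 2. Place at column 2.
Row 6: attacked by (1,4)→{4}; (2,1)→{1,5}; (3,5)→{2,5,8}; (4,8)→{6,8}; (5,2)→{1,2,3}; (8,6)→{4,6,8}. Safe: 7. Place at column 7.
Row 7: attacked by (1,4)→{4}; (2,1)→{1,6}; (3,5)→{1,5}; (4,8)→{5,8}; (5,2)→{2,4}; (6,7)→{6,7,8}; (8,6)→{5,6,7}. Safe: 3. Place at column 3.
Columns [4, 1, 5, 8, 2, 7, 3, 6], r−c [-3, 1, -2, -4, 3, -1, 4, 2], r+c [5, 3, 8, 12, 7, 13, 10, 14] are all distinct, so no two queens attack.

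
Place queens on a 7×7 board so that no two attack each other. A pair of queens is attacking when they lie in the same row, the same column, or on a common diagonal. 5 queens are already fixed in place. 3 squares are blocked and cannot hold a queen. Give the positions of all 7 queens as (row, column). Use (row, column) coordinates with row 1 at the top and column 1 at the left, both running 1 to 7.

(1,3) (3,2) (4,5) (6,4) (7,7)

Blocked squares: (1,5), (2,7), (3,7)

Row 2: attacked by (1,3)→{2,3,4}; (3,2)→{1,2,3}; (4,5)→{3,5,7}; (6,4)→{4}; (7,7)→{2,7}. Blocked: 7. Safe: 6. Place at column 6.
Row 5: attacked by (1,3)→{3,7}; (2,6)→{3,6}; (3,2)→{2,4}; (4,5)→{4,5,6}; (6,4)→{3,4,5}; (7,7)→{5,7}. Safe: 1. Place at column 1.
Columns [3, 6, 2, 5, 1, 4, 7], r−c [-2, -4, 1, -1, 4, 2, 0], r+c [4, 8, 5, 9, 6, 10, 14] are all distinct, so no two queens attack.

(1,3) (2,6) (3,2) (4,5) (5,1) (6,4) (7,7)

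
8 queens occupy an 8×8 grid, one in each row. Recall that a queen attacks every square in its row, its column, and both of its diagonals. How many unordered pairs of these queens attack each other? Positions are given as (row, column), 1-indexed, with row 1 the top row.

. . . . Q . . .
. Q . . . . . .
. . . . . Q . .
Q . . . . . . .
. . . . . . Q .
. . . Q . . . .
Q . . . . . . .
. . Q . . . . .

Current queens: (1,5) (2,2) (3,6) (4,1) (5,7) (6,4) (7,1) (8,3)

1

Same column: (4,1)–(7,1) (column 1).
Total attacking pairs: 1.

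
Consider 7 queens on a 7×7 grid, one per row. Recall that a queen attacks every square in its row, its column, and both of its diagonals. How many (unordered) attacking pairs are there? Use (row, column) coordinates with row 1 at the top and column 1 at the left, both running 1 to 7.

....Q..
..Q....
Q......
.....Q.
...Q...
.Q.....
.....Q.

2

Same column: (4,6)–(7,6) (column 6).
Same diagonal: (5,4)–(7,6) (|5−7| = |4−6| = 2).
Total attacking pairs: 2.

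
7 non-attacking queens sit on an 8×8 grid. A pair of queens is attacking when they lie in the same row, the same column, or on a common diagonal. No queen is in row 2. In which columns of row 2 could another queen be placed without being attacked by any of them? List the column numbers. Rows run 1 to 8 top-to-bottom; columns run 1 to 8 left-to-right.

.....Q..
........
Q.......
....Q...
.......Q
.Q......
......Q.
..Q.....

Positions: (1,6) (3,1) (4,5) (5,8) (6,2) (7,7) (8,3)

columns 4

(1,6) attacks row 2 at column 6 and diagonals 5, 7.
(3,1) attacks row 2 at column 1 and diagonals 2.
(4,5) attacks row 2 at column 5 and diagonals 3, 7.
(5,8) attacks row 2 at column 8 and diagonals 5.
(6,2) attacks row 2 at column 2 and diagonals 6.
(7,7) attacks row 2 at column 7 and diagonals 2.
(8,3) attacks row 2 at column 3.
Attacked columns: {1, 2, 3, 5, 6, 7, 8}. Safe: {4}.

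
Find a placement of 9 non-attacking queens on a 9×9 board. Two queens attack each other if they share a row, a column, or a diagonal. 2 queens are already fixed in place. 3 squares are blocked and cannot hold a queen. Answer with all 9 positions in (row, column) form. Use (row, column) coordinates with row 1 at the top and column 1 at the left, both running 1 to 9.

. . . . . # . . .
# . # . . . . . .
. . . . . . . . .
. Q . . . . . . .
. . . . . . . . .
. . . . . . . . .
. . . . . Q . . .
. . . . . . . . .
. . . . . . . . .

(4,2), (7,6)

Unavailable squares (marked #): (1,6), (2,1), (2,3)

Row 1: attacked by (4,2)→{2,5}; (7,6)→{6}. Blocked: 6. Safe: 1, 3, 4, 7, 8, 9. Place at column 7.
Row 2: attacked by (1,7)→{6,7,8}; (4,2)→{2,4}; (7,6)→{1,6}. Blocked: 1,3. Safe: 5, 9. Place at column 5.
Row 3: attacked by (1,7)→{5,7,9}; (2,5)→{4,5,6}; (4,2)→{1,2,3}; (7,6)→{2,6}. Safe: 8. Place at column 8.
Row 5: attacked by (1,7)→{3,7}; (2,5)→{2,5,8}; (3,8)→{6,8}; (4,2)→{1,2,3}; (7,6)→{4,6,8}. Safe: 9. Place at column 9.
Row 6: attacked by (1,7)→{2,7}; (2,5)→{1,5,9}; (3,8)→{5,8}; (4,2)→{2,4}; (5,9)→{8,9}; (7,6)→{5,6,7}. Safe: 3. Place at column 3.
Row 8: attacked by (1,7)→{7}; (2,5)→{5}; (3,8)→{3,8}; (4,2)→{2,6}; (5,9)→{6,9}; (6,3)→{1,3,5}; (7,6)→{5,6,7}. Safe: 4. Place at column 4.
Row 9: attacked by (1,7)→{7}; (2,5)→{5}; (3,8)→{2,8}; (4,2)→{2,7}; (5,9)→{5,9}; (6,3)→{3,6}; (7,6)→{4,6,8}; (8,4)→{3,4,5}. Safe: 1. Place at column 1.
Columns [7, 5, 8, 2, 9, 3, 6, 4, 1], r−c [-6, -3, -5, 2, -4, 3, 1, 4, 8], r+c [8, 7, 11, 6, 14, 9, 13, 12, 10] are all distinct, so no two queens attack.

(1,7) (2,5) (3,8) (4,2) (5,9) (6,3) (7,6) (8,4) (9,1)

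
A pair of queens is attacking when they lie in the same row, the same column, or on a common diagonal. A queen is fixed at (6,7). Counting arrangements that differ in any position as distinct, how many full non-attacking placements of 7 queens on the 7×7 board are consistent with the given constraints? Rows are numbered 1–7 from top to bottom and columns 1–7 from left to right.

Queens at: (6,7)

Branch on row 1: col 1 → 1; col 3 → 2; col 4 → 2; col 5 → 1; col 6 → 1.
Sum: 1 + 2 + 2 + 1 + 1 = 7.

7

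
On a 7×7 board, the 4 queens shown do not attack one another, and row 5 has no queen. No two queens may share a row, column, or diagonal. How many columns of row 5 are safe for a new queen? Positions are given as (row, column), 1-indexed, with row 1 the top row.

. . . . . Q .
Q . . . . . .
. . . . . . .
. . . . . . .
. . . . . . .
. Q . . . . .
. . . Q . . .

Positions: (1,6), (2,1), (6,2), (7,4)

2

(1,6) attacks row 5 at column 6 and diagonals 2.
(2,1) attacks row 5 at column 1 and diagonals 4.
(6,2) attacks row 5 at column 2 and diagonals 1, 3.
(7,4) attacks row 5 at column 4 and diagonals 2, 6.
Attacked columns: {1, 2, 3, 4, 6}. Safe: {5, 7}.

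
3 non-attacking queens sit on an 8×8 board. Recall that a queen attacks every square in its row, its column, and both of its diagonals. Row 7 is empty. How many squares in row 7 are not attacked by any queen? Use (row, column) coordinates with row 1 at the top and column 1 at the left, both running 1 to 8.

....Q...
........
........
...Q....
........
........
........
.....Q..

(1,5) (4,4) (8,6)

3

(1,5) attacks row 7 at column 5.
(4,4) attacks row 7 at column 4 and diagonals 1, 7.
(8,6) attacks row 7 at column 6 and diagonals 5, 7.
Attacked columns: {1, 4, 5, 6, 7}. Safe: {2, 3, 8}.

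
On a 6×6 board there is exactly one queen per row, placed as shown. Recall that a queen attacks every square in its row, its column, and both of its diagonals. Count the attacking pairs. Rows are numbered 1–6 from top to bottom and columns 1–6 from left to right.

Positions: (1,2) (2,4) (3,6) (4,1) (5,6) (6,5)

Same column: (3,6)–(5,6) (column 6).
Same diagonal: (1,2)–(5,6) (|1−5| = |2−6| = 4); (5,6)–(6,5) (|5−6| = |6−5| = 1).
Total attacking pairs: 3.

3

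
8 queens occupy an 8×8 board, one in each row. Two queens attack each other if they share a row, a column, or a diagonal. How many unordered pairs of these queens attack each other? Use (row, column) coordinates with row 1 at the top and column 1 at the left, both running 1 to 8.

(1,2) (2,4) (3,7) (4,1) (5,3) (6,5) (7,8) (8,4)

2

Same column: (2,4)–(8,4) (column 4).
Same diagonal: (1,2)–(7,8) (|1−7| = |2−8| = 6).
Total attacking pairs: 2.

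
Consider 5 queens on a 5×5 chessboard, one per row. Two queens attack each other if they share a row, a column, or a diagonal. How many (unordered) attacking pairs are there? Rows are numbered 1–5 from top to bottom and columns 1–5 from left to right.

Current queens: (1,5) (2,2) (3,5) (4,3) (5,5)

Same column: (1,5)–(3,5) (column 5); (1,5)–(5,5) (column 5); (3,5)–(5,5) (column 5).
Same diagonal: (2,2)–(5,5) (|2−5| = |2−5| = 3).
Total attacking pairs: 4.

4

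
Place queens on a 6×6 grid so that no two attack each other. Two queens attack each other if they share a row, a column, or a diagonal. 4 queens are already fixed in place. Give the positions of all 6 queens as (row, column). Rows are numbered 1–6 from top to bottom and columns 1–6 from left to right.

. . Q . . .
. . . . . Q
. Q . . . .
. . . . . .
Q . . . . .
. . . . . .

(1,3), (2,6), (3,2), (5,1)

Row 4: attacked by (1,3)→{3,6}; (2,6)→{4,6}; (3,2)→{1,2,3}; (5,1)→{1,2}. Safe: 5. Place at column 5.
Row 6: attacked by (1,3)→{3}; (2,6)→{2,6}; (3,2)→{2,5}; (4,5)→{3,5}; (5,1)→{1,2}. Safe: 4. Place at column 4.
Columns [3, 6, 2, 5, 1, 4], r−c [-2, -4, 1, -1, 4, 2], r+c [4, 8, 5, 9, 6, 10] are all distinct, so no two queens attack.

(1,3) (2,6) (3,2) (4,5) (5,1) (6,4)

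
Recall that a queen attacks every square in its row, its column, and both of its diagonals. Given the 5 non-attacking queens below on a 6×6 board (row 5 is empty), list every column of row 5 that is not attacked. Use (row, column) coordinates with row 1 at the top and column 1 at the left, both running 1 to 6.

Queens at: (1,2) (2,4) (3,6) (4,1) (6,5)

columns 3

(1,2) attacks row 5 at column 2 and diagonals 6.
(2,4) attacks row 5 at column 4 and diagonals 1.
(3,6) attacks row 5 at column 6 and diagonals 4.
(4,1) attacks row 5 at column 1 and diagonals 2.
(6,5) attacks row 5 at column 5 and diagonals 4, 6.
Attacked columns: {1, 2, 4, 5, 6}. Safe: {3}.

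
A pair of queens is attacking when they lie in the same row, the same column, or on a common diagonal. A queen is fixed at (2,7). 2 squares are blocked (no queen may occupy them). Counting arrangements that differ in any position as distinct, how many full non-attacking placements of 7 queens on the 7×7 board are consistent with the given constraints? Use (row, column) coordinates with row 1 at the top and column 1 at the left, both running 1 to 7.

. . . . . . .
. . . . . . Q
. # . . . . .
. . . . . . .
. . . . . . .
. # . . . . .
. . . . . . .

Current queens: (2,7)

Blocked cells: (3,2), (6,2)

3

Branch on row 1: col 1 → 0; col 2 → 1; col 3 → 0; col 4 → 2; col 5 → 0.
Sum: 0 + 1 + 0 + 2 + 0 = 3.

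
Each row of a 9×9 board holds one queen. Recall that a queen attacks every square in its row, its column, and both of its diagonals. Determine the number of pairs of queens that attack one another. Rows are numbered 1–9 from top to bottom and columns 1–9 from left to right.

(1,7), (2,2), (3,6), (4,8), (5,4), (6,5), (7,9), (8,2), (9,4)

Same column: (2,2)–(8,2) (column 2); (5,4)–(9,4) (column 4).
Same diagonal: (3,6)–(5,4) (|3−5| = |6−4| = 2); (5,4)–(6,5) (|5−6| = |4−5| = 1).
Total attacking pairs: 4.

4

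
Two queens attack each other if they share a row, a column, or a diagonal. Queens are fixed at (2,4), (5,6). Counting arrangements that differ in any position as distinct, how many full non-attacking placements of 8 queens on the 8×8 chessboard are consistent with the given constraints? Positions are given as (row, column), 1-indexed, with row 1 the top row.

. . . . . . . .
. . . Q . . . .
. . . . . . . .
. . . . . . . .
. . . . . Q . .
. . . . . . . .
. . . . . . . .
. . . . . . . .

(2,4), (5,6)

Branch on row 1: col 1 → 0; col 7 → 1; col 8 → 1.
Sum: 0 + 1 + 1 = 2.

2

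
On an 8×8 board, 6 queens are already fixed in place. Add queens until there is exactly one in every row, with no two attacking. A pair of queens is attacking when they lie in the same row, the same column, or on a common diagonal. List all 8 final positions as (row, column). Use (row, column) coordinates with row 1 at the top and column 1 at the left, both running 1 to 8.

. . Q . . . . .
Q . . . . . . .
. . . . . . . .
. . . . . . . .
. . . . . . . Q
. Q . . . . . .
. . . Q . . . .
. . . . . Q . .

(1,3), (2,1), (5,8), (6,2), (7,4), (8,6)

(1,3) (2,1) (3,7) (4,5) (5,8) (6,2) (7,4) (8,6)

Row 3: attacked by (1,3)→{1,3,5}; (2,1)→{1,2}; (5,8)→{6,8}; (6,2)→{2,5}; (7,4)→{4,8}; (8,6)→{1,6}. Safe: 7. Place at column 7.
Row 4: attacked by (1,3)→{3,6}; (2,1)→{1,3}; (3,7)→{6,7,8}; (5,8)→{7,8}; (6,2)→{2,4}; (7,4)→{1,4,7}; (8,6)→{2,6}. Safe: 5. Place at column 5.
Columns [3, 1, 7, 5, 8, 2, 4, 6], r−c [-2, 1, -4, -1, -3, 4, 3, 2], r+c [4, 3, 10, 9, 13, 8, 11, 14] are all distinct, so no two queens attack.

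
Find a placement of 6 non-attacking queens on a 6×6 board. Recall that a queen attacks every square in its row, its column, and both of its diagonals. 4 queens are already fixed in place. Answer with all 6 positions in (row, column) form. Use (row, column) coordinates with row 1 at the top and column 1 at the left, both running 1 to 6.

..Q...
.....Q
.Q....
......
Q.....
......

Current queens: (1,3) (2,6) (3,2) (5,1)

(1,3) (2,6) (3,2) (4,5) (5,1) (6,4)

Row 4: attacked by (1,3)→{3,6}; (2,6)→{4,6}; (3,2)→{1,2,3}; (5,1)→{1,2}. Safe: 5. Place at column 5.
Row 6: attacked by (1,3)→{3}; (2,6)→{2,6}; (3,2)→{2,5}; (4,5)→{3,5}; (5,1)→{1,2}. Safe: 4. Place at column 4.
Columns [3, 6, 2, 5, 1, 4], r−c [-2, -4, 1, -1, 4, 2], r+c [4, 8, 5, 9, 6, 10] are all distinct, so no two queens attack.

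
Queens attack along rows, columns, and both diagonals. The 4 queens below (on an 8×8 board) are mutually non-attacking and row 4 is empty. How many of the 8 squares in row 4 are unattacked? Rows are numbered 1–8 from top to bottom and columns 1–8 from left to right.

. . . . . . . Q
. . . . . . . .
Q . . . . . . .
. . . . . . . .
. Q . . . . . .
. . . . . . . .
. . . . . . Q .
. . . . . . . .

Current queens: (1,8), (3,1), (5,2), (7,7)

1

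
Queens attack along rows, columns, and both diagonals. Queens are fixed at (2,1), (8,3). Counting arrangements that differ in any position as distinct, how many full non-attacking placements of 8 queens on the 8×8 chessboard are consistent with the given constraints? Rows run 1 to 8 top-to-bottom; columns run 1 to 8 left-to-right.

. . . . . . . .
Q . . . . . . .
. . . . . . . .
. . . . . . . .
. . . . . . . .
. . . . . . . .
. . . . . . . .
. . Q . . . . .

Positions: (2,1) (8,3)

Branch on row 1: col 4 → 0; col 5 → 1; col 6 → 0; col 7 → 0; col 8 → 0.
Sum: 0 + 1 + 0 + 0 + 0 = 1.

1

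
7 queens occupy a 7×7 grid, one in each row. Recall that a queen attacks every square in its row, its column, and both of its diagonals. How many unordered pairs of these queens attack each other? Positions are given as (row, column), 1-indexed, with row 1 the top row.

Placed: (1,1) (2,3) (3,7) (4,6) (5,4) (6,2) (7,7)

Same column: (3,7)–(7,7) (column 7).
Same diagonal: (1,1)–(7,7) (|1−7| = |1−7| = 6); (3,7)–(4,6) (|3−4| = |7−6| = 1).
Total attacking pairs: 3.

3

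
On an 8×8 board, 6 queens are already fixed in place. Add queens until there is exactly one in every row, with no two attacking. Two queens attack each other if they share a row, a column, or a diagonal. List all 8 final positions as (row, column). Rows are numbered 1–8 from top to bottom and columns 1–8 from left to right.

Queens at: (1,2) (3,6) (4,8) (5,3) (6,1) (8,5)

(1,2) (2,4) (3,6) (4,8) (5,3) (6,1) (7,7) (8,5)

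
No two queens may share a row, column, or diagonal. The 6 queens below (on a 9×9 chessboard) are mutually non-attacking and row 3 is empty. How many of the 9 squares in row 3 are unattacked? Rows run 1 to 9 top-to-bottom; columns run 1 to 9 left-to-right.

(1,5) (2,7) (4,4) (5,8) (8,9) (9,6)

(1,5) attacks row 3 at column 5 and diagonals 3, 7.
(2,7) attacks row 3 at column 7 and diagonals 6, 8.
(4,4) attacks row 3 at column 4 and diagonals 3, 5.
(5,8) attacks row 3 at column 8 and diagonals 6.
(8,9) attacks row 3 at column 9 and diagonals 4.
(9,6) attacks row 3 at column 6.
Attacked columns: {3, 4, 5, 6, 7, 8, 9}. Safe: {1, 2}.

2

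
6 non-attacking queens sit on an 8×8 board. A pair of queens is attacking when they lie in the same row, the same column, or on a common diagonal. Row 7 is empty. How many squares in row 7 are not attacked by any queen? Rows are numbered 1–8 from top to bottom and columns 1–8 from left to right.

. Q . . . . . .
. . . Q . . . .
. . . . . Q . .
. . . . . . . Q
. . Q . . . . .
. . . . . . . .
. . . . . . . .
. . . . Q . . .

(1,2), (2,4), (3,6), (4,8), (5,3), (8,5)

(1,2) attacks row 7 at column 2 and diagonals 8.
(2,4) attacks row 7 at column 4.
(3,6) attacks row 7 at column 6 and diagonals 2.
(4,8) attacks row 7 at column 8 and diagonals 5.
(5,3) attacks row 7 at column 3 and diagonals 1, 5.
(8,5) attacks row 7 at column 5 and diagonals 4, 6.
Attacked columns: {1, 2, 3, 4, 5, 6, 8}. Safe: {7}.

1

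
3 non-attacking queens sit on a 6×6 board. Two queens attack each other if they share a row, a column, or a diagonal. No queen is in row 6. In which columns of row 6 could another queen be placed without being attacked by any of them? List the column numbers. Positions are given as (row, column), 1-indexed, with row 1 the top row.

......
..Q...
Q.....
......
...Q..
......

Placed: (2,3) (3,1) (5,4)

columns 2, 6

(2,3) attacks row 6 at column 3.
(3,1) attacks row 6 at column 1 and diagonals 4.
(5,4) attacks row 6 at column 4 and diagonals 3, 5.
Attacked columns: {1, 3, 4, 5}. Safe: {2, 6}.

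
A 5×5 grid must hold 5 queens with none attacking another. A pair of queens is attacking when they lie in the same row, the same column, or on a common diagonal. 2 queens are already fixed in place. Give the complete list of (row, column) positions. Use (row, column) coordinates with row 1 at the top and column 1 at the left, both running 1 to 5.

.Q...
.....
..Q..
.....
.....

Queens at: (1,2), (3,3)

(1,2) (2,5) (3,3) (4,1) (5,4)

Row 2: attacked by (1,2)→{1,2,3}; (3,3)→{2,3,4}. Safe: 5. Place at column 5.
Row 4: attacked by (1,2)→{2,5}; (2,5)→{3,5}; (3,3)→{2,3,4}. Safe: 1. Place at column 1.
Row 5: attacked by (1,2)→{2}; (2,5)→{2,5}; (3,3)→{1,3,5}; (4,1)→{1,2}. Safe: 4. Place at column 4.
Columns [2, 5, 3, 1, 4], r−c [-1, -3, 0, 3, 1], r+c [3, 7, 6, 5, 9] are all distinct, so no two queens attack.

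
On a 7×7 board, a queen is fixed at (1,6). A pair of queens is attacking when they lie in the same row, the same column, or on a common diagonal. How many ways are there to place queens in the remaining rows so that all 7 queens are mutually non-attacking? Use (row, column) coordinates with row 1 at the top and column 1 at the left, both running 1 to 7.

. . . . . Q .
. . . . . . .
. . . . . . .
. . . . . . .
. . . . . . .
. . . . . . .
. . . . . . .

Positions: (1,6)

7

Branch on row 2: col 1 → 1; col 2 → 1; col 3 → 3; col 4 → 2.
Sum: 1 + 1 + 3 + 2 = 7.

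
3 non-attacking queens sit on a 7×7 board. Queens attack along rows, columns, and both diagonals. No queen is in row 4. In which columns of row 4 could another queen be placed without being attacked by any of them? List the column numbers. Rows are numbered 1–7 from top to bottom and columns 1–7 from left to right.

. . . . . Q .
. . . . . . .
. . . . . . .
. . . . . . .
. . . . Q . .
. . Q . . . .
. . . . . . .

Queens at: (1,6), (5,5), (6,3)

(1,6) attacks row 4 at column 6 and diagonals 3.
(5,5) attacks row 4 at column 5 and diagonals 4, 6.
(6,3) attacks row 4 at column 3 and diagonals 1, 5.
Attacked columns: {1, 3, 4, 5, 6}. Safe: {2, 7}.

columns 2, 7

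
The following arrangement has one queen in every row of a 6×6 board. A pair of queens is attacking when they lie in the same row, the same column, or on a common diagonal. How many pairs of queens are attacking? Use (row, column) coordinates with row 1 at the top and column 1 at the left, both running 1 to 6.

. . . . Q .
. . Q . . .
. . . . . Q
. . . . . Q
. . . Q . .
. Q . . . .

Same column: (3,6)–(4,6) (column 6).
Same diagonal: (3,6)–(5,4) (|3−5| = |6−4| = 2).
Total attacking pairs: 2.

2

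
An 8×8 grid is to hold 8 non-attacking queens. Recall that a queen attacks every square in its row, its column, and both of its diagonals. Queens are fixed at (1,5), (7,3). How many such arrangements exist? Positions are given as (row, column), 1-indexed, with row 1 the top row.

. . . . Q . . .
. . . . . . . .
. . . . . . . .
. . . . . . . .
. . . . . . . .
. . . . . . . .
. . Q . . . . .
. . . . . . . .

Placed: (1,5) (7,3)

3

Branch on row 2: col 1 → 1; col 2 → 1; col 7 → 1.
Sum: 1 + 1 + 1 = 3.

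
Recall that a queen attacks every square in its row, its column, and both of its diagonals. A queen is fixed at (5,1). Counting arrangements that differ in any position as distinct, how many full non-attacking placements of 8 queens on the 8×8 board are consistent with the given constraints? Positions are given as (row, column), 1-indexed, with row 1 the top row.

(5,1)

Branch on row 1: col 2 → 3; col 3 → 4; col 4 → 5; col 6 → 4; col 7 → 1; col 8 → 1.
Sum: 3 + 4 + 5 + 4 + 1 + 1 = 18.

18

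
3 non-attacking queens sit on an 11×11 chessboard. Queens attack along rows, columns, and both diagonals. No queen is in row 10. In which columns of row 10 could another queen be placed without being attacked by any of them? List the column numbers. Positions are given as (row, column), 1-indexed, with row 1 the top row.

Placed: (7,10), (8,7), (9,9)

columns 1, 2, 3, 4, 6, 11

(7,10) attacks row 10 at column 10 and diagonals 7.
(8,7) attacks row 10 at column 7 and diagonals 5, 9.
(9,9) attacks row 10 at column 9 and diagonals 8, 10.
Attacked columns: {5, 7, 8, 9, 10}. Safe: {1, 2, 3, 4, 6, 11}.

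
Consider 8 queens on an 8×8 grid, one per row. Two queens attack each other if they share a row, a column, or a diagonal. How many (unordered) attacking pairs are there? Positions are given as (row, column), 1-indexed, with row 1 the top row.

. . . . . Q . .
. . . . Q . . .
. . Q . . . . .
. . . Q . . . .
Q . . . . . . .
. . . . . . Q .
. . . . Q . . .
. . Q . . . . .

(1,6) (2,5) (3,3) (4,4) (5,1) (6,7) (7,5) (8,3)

5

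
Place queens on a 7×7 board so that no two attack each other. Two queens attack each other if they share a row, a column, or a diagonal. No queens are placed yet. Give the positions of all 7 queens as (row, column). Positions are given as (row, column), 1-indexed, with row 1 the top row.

Row 1: Safe: 1, 2, 3, 4, 5, 6, 7. Place at column 2.
Row 2: attacked by (1,2)→{1,2,3}. Safe: 4, 5, 6, 7. Place at column 4.
Row 3: attacked by (1,2)→{2,4}; (2,4)→{3,4,5}. Safe: 1, 6, 7. Place at column 1.
Row 4: attacked by (1,2)→{2,5}; (2,4)→{2,4,6}; (3,1)→{1,2}. Safe: 3, 7. Place at column 7.
Row 5: attacked by (1,2)→{2,6}; (2,4)→{1,4,7}; (3,1)→{1,3}; (4,7)→{6,7}. Safe: 5. Place at column 5.
Row 6: attacked by (1,2)→{2,7}; (2,4)→{4}; (3,1)→{1,4}; (4,7)→{5,7}; (5,5)→{4,5,6}. Safe: 3. Place at column 3.
Row 7: attacked by (1,2)→{2}; (2,4)→{4}; (3,1)→{1,5}; (4,7)→{4,7}; (5,5)→{3,5,7}; (6,3)→{2,3,4}. Safe: 6. Place at column 6.
Columns [2, 4, 1, 7, 5, 3, 6], r−c [-1, -2, 2, -3, 0, 3, 1], r+c [3, 6, 4, 11, 10, 9, 13] are all distinct, so no two queens attack.

(1,2) (2,4) (3,1) (4,7) (5,5) (6,3) (7,6)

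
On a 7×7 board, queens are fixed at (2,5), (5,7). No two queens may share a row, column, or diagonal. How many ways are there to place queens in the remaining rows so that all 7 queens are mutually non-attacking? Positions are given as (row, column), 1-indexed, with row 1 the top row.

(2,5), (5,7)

2

Branch on row 1: col 1 → 0; col 2 → 2.
Sum: 0 + 2 = 2.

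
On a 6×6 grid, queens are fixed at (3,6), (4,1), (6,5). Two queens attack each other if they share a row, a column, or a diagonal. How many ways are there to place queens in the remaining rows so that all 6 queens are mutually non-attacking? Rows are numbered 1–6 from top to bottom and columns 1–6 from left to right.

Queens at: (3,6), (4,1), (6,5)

1

Branch on row 1: col 2 → 1; col 3 → 0.
Sum: 1 + 0 = 1.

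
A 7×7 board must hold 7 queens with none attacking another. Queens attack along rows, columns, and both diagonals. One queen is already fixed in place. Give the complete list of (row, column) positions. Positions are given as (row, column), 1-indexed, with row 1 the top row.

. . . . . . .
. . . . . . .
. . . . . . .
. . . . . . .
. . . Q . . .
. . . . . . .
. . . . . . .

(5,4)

Row 1: attacked by (5,4)→{4}. Safe: 1, 2, 3, 5, 6, 7. Place at column 6.
Row 2: attacked by (1,6)→{5,6,7}; (5,4)→{1,4,7}. Safe: 2, 3. Place at column 2.
Row 3: attacked by (1,6)→{4,6}; (2,2)→{1,2,3}; (5,4)→{2,4,6}. Safe: 5, 7. Place at column 5.
Row 4: attacked by (1,6)→{3,6}; (2,2)→{2,4}; (3,5)→{4,5,6}; (5,4)→{3,4,5}. Safe: 1, 7. Place at column 1.
Row 6: attacked by (1,6)→{1,6}; (2,2)→{2,6}; (3,5)→{2,5}; (4,1)→{1,3}; (5,4)→{3,4,5}. Safe: 7. Place at column 7.
Row 7: attacked by (1,6)→{6}; (2,2)→{2,7}; (3,5)→{1,5}; (4,1)→{1,4}; (5,4)→{2,4,6}; (6,7)→{6,7}. Safe: 3. Place at column 3.
Columns [6, 2, 5, 1, 4, 7, 3], r−c [-5, 0, -2, 3, 1, -1, 4], r+c [7, 4, 8, 5, 9, 13, 10] are all distinct, so no two queens attack.

(1,6) (2,2) (3,5) (4,1) (5,4) (6,7) (7,3)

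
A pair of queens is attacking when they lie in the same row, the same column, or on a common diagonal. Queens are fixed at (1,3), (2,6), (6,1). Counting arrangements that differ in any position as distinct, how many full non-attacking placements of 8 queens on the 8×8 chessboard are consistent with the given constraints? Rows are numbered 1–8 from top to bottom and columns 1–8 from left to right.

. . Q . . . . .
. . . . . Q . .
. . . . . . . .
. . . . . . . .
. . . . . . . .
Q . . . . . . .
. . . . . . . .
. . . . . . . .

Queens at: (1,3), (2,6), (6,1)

3

Branch on row 3: col 2 → 2; col 8 → 1.
Sum: 2 + 1 = 3.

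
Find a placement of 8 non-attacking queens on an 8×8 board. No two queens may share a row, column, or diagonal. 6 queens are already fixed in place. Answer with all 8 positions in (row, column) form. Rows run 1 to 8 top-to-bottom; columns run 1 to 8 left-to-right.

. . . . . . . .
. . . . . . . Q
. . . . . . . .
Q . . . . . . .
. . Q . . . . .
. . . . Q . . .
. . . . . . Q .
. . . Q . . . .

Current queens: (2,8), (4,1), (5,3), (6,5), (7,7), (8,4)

(1,2) (2,8) (3,6) (4,1) (5,3) (6,5) (7,7) (8,4)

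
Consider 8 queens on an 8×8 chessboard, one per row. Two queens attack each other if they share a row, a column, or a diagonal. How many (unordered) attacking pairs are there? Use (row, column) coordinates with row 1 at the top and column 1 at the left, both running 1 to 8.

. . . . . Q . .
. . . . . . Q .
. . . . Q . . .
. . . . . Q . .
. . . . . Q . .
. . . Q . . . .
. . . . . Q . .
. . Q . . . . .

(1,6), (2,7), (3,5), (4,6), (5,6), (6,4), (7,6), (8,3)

10

Same column: (1,6)–(4,6) (column 6); (1,6)–(5,6) (column 6); (1,6)–(7,6) (column 6); (4,6)–(5,6) (column 6); (4,6)–(7,6) (column 6); (5,6)–(7,6) (column 6).
Same diagonal: (1,6)–(2,7) (|1−2| = |6−7| = 1); (3,5)–(4,6) (|3−4| = |5−6| = 1); (4,6)–(6,4) (|4−6| = |6−4| = 2); (5,6)–(8,3) (|5−8| = |6−3| = 3).
Total attacking pairs: 10.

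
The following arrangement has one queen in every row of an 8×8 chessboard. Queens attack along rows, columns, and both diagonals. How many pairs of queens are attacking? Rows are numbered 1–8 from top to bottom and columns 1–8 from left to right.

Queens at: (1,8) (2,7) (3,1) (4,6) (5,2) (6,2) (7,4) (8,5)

Same column: (5,2)–(6,2) (column 2).
Same diagonal: (1,8)–(2,7) (|1−2| = |8−7| = 1); (5,2)–(7,4) (|5−7| = |2−4| = 2); (5,2)–(8,5) (|5−8| = |2−5| = 3); (7,4)–(8,5) (|7−8| = |4−5| = 1).
Total attacking pairs: 5.

5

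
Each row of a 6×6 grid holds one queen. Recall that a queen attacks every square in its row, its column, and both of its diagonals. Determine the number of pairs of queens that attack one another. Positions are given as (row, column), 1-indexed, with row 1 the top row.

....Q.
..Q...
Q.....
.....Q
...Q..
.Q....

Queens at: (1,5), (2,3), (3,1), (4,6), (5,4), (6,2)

All columns are distinct and no two queens satisfy |Δrow| = |Δcol|, so no pair attacks.

0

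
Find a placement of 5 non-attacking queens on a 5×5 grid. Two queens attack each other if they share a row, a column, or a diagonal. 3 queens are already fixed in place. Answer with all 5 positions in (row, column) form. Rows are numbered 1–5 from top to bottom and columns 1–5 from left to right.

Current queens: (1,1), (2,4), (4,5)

(1,1) (2,4) (3,2) (4,5) (5,3)

Row 3: attacked by (1,1)→{1,3}; (2,4)→{3,4,5}; (4,5)→{4,5}. Safe: 2. Place at column 2.
Row 5: attacked by (1,1)→{1,5}; (2,4)→{1,4}; (3,2)→{2,4}; (4,5)→{4,5}. Safe: 3. Place at column 3.
Columns [1, 4, 2, 5, 3], r−c [0, -2, 1, -1, 2], r+c [2, 6, 5, 9, 8] are all distinct, so no two queens attack.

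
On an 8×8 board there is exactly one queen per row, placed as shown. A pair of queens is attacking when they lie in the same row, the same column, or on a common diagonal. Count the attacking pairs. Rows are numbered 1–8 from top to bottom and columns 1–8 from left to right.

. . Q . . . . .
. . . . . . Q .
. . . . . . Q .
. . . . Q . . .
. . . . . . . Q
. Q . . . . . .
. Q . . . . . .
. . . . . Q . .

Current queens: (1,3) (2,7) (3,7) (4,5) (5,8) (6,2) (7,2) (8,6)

5

Same column: (2,7)–(3,7) (column 7); (6,2)–(7,2) (column 2).
Same diagonal: (2,7)–(4,5) (|2−4| = |7−5| = 2); (2,7)–(7,2) (|2−7| = |7−2| = 5); (4,5)–(7,2) (|4−7| = |5−2| = 3).
Total attacking pairs: 5.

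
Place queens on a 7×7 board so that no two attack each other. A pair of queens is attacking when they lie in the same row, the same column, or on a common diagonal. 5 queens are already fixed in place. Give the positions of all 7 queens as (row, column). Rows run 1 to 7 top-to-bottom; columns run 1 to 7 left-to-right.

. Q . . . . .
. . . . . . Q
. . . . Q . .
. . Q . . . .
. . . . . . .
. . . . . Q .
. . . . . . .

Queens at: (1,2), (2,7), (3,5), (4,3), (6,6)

(1,2) (2,7) (3,5) (4,3) (5,1) (6,6) (7,4)

Row 5: attacked by (1,2)→{2,6}; (2,7)→{4,7}; (3,5)→{3,5,7}; (4,3)→{2,3,4}; (6,6)→{5,6,7}. Safe: 1. Place at column 1.
Row 7: attacked by (1,2)→{2}; (2,7)→{2,7}; (3,5)→{1,5}; (4,3)→{3,6}; (5,1)→{1,3}; (6,6)→{5,6,7}. Safe: 4. Place at column 4.
Columns [2, 7, 5, 3, 1, 6, 4], r−c [-1, -5, -2, 1, 4, 0, 3], r+c [3, 9, 8, 7, 6, 12, 11] are all distinct, so no two queens attack.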